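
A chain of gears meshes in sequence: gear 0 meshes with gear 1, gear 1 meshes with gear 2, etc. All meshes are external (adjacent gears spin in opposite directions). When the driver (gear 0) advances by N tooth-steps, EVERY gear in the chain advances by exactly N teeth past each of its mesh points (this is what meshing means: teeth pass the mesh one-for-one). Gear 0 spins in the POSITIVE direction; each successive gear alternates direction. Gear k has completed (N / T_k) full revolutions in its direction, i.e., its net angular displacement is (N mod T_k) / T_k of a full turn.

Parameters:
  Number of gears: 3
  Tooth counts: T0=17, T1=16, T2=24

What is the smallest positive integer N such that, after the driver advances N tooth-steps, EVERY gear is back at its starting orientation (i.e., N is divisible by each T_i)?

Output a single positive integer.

Gear k returns to start when N is a multiple of T_k.
All gears at start simultaneously when N is a common multiple of [17, 16, 24]; the smallest such N is lcm(17, 16, 24).
Start: lcm = T0 = 17
Fold in T1=16: gcd(17, 16) = 1; lcm(17, 16) = 17 * 16 / 1 = 272 / 1 = 272
Fold in T2=24: gcd(272, 24) = 8; lcm(272, 24) = 272 * 24 / 8 = 6528 / 8 = 816
Full cycle length = 816

Answer: 816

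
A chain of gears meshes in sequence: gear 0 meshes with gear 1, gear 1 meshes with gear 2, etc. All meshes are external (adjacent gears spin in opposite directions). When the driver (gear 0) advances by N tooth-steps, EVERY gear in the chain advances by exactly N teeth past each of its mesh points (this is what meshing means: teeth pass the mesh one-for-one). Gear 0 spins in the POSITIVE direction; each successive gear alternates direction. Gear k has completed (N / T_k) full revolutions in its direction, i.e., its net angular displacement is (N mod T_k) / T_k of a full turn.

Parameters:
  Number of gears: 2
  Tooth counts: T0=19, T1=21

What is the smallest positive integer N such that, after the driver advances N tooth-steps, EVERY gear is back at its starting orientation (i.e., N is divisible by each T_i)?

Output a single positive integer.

Gear k returns to start when N is a multiple of T_k.
All gears at start simultaneously when N is a common multiple of [19, 21]; the smallest such N is lcm(19, 21).
Start: lcm = T0 = 19
Fold in T1=21: gcd(19, 21) = 1; lcm(19, 21) = 19 * 21 / 1 = 399 / 1 = 399
Full cycle length = 399

Answer: 399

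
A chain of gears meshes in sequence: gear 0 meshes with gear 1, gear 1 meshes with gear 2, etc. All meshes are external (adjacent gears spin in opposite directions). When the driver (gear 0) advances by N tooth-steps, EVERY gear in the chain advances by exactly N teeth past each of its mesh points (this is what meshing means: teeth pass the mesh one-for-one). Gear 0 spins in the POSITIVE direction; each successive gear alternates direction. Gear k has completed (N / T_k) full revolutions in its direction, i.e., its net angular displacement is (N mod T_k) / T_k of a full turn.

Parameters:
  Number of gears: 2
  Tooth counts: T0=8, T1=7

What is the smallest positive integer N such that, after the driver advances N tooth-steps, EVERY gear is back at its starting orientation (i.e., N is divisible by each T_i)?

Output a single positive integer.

Answer: 56

Derivation:
Gear k returns to start when N is a multiple of T_k.
All gears at start simultaneously when N is a common multiple of [8, 7]; the smallest such N is lcm(8, 7).
Start: lcm = T0 = 8
Fold in T1=7: gcd(8, 7) = 1; lcm(8, 7) = 8 * 7 / 1 = 56 / 1 = 56
Full cycle length = 56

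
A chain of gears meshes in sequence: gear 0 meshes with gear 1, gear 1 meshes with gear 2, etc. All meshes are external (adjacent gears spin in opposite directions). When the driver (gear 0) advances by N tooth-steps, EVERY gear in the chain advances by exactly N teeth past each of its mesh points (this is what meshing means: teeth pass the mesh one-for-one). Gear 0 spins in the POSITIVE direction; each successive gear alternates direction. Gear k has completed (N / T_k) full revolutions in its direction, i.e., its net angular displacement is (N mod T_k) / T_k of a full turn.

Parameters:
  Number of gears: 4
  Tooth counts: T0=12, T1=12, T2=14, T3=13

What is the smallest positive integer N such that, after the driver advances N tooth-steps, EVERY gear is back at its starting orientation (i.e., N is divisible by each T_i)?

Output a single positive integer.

Gear k returns to start when N is a multiple of T_k.
All gears at start simultaneously when N is a common multiple of [12, 12, 14, 13]; the smallest such N is lcm(12, 12, 14, 13).
Start: lcm = T0 = 12
Fold in T1=12: gcd(12, 12) = 12; lcm(12, 12) = 12 * 12 / 12 = 144 / 12 = 12
Fold in T2=14: gcd(12, 14) = 2; lcm(12, 14) = 12 * 14 / 2 = 168 / 2 = 84
Fold in T3=13: gcd(84, 13) = 1; lcm(84, 13) = 84 * 13 / 1 = 1092 / 1 = 1092
Full cycle length = 1092

Answer: 1092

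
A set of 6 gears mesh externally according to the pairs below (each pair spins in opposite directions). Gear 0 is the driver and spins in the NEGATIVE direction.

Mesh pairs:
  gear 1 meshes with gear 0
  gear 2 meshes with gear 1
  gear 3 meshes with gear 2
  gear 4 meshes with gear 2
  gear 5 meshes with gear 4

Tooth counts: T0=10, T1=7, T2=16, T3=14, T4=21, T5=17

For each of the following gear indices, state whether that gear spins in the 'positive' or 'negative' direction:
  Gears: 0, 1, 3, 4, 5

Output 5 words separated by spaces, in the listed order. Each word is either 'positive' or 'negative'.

Gear 0 (driver): negative (depth 0)
  gear 1: meshes with gear 0 -> depth 1 -> positive (opposite of gear 0)
  gear 2: meshes with gear 1 -> depth 2 -> negative (opposite of gear 1)
  gear 3: meshes with gear 2 -> depth 3 -> positive (opposite of gear 2)
  gear 4: meshes with gear 2 -> depth 3 -> positive (opposite of gear 2)
  gear 5: meshes with gear 4 -> depth 4 -> negative (opposite of gear 4)
Queried indices 0, 1, 3, 4, 5 -> negative, positive, positive, positive, negative

Answer: negative positive positive positive negative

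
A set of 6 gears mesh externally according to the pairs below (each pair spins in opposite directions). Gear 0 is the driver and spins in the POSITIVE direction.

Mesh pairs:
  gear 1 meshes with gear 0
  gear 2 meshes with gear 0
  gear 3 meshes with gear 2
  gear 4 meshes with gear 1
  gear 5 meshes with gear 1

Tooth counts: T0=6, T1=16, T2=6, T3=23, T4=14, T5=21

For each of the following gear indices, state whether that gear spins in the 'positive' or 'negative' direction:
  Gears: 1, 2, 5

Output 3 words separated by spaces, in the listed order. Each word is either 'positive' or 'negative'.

Answer: negative negative positive

Derivation:
Gear 0 (driver): positive (depth 0)
  gear 1: meshes with gear 0 -> depth 1 -> negative (opposite of gear 0)
  gear 2: meshes with gear 0 -> depth 1 -> negative (opposite of gear 0)
  gear 3: meshes with gear 2 -> depth 2 -> positive (opposite of gear 2)
  gear 4: meshes with gear 1 -> depth 2 -> positive (opposite of gear 1)
  gear 5: meshes with gear 1 -> depth 2 -> positive (opposite of gear 1)
Queried indices 1, 2, 5 -> negative, negative, positive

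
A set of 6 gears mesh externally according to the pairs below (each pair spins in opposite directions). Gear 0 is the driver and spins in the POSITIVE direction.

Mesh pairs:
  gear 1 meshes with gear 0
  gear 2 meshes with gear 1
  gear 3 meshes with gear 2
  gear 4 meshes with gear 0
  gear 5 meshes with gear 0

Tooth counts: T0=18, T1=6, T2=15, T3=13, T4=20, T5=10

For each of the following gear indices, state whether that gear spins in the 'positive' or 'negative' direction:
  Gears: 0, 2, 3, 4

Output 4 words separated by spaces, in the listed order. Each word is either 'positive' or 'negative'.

Gear 0 (driver): positive (depth 0)
  gear 1: meshes with gear 0 -> depth 1 -> negative (opposite of gear 0)
  gear 2: meshes with gear 1 -> depth 2 -> positive (opposite of gear 1)
  gear 3: meshes with gear 2 -> depth 3 -> negative (opposite of gear 2)
  gear 4: meshes with gear 0 -> depth 1 -> negative (opposite of gear 0)
  gear 5: meshes with gear 0 -> depth 1 -> negative (opposite of gear 0)
Queried indices 0, 2, 3, 4 -> positive, positive, negative, negative

Answer: positive positive negative negative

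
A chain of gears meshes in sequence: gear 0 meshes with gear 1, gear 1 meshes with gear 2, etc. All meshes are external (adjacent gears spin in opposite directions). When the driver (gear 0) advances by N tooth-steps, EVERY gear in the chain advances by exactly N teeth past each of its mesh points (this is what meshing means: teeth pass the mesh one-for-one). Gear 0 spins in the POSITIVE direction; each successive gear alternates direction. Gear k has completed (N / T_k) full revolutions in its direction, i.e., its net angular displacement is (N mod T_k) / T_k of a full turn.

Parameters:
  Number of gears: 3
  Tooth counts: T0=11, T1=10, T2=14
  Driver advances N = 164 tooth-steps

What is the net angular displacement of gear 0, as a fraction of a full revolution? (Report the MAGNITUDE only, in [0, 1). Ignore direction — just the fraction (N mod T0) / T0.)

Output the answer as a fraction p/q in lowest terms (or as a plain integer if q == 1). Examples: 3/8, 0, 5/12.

Answer: 10/11

Derivation:
Chain of 3 gears, tooth counts: [11, 10, 14]
  gear 0: T0=11, direction=positive, advance = 164 mod 11 = 10 teeth = 10/11 turn
  gear 1: T1=10, direction=negative, advance = 164 mod 10 = 4 teeth = 4/10 turn
  gear 2: T2=14, direction=positive, advance = 164 mod 14 = 10 teeth = 10/14 turn
Gear 0: 164 mod 11 = 10
Fraction = 10 / 11 = 10/11 (gcd(10,11)=1) = 10/11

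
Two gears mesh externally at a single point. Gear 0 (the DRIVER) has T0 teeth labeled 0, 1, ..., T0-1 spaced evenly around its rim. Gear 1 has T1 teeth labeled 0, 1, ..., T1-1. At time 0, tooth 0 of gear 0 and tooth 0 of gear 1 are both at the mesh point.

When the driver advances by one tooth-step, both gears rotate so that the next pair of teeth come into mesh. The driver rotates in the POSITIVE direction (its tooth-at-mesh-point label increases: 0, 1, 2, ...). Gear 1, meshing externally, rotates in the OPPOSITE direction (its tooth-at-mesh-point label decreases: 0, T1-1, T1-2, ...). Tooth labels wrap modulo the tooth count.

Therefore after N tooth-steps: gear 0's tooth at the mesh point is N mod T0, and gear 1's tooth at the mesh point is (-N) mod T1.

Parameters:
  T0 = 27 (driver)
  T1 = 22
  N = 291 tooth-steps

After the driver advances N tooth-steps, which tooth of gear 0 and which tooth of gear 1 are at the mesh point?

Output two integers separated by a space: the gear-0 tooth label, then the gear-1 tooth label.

Answer: 21 17

Derivation:
Gear 0 (driver, T0=27): tooth at mesh = N mod T0
  291 = 10 * 27 + 21, so 291 mod 27 = 21
  gear 0 tooth = 21
Gear 1 (driven, T1=22): tooth at mesh = (-N) mod T1
  291 = 13 * 22 + 5, so 291 mod 22 = 5
  (-291) mod 22 = (-5) mod 22 = 22 - 5 = 17
Mesh after 291 steps: gear-0 tooth 21 meets gear-1 tooth 17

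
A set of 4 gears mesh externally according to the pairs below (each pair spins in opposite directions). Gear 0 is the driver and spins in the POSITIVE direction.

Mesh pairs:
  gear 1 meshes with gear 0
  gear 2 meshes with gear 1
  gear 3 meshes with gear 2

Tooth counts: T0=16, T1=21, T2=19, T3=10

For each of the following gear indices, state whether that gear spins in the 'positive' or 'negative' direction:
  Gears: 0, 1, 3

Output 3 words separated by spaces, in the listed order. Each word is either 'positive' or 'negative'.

Answer: positive negative negative

Derivation:
Gear 0 (driver): positive (depth 0)
  gear 1: meshes with gear 0 -> depth 1 -> negative (opposite of gear 0)
  gear 2: meshes with gear 1 -> depth 2 -> positive (opposite of gear 1)
  gear 3: meshes with gear 2 -> depth 3 -> negative (opposite of gear 2)
Queried indices 0, 1, 3 -> positive, negative, negative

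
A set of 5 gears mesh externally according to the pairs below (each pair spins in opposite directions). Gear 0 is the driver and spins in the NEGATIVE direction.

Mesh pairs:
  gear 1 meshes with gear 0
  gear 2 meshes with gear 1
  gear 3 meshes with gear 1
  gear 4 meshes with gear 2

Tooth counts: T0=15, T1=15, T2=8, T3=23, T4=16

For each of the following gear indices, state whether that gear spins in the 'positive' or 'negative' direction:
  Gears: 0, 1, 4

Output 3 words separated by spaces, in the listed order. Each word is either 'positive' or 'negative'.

Gear 0 (driver): negative (depth 0)
  gear 1: meshes with gear 0 -> depth 1 -> positive (opposite of gear 0)
  gear 2: meshes with gear 1 -> depth 2 -> negative (opposite of gear 1)
  gear 3: meshes with gear 1 -> depth 2 -> negative (opposite of gear 1)
  gear 4: meshes with gear 2 -> depth 3 -> positive (opposite of gear 2)
Queried indices 0, 1, 4 -> negative, positive, positive

Answer: negative positive positive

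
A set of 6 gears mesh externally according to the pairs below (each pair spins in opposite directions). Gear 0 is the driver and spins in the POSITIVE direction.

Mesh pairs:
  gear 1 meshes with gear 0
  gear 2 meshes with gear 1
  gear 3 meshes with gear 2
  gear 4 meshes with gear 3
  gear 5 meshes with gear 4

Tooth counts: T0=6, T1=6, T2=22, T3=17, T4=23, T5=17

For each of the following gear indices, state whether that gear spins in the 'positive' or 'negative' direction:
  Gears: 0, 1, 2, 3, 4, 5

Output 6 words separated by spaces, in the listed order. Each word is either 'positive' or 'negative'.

Answer: positive negative positive negative positive negative

Derivation:
Gear 0 (driver): positive (depth 0)
  gear 1: meshes with gear 0 -> depth 1 -> negative (opposite of gear 0)
  gear 2: meshes with gear 1 -> depth 2 -> positive (opposite of gear 1)
  gear 3: meshes with gear 2 -> depth 3 -> negative (opposite of gear 2)
  gear 4: meshes with gear 3 -> depth 4 -> positive (opposite of gear 3)
  gear 5: meshes with gear 4 -> depth 5 -> negative (opposite of gear 4)
Queried indices 0, 1, 2, 3, 4, 5 -> positive, negative, positive, negative, positive, negative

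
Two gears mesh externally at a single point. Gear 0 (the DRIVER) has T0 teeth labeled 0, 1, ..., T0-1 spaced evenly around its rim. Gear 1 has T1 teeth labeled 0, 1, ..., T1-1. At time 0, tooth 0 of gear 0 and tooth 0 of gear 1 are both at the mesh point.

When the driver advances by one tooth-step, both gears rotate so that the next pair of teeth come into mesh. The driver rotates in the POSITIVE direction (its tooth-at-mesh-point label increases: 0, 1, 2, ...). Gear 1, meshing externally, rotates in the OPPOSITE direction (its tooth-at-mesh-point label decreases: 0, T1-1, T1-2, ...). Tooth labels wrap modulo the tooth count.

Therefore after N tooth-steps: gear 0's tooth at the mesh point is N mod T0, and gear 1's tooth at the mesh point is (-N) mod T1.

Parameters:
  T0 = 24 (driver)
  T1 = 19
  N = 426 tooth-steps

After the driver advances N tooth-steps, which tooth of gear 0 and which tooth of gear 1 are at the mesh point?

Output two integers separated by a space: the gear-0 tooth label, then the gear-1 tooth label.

Answer: 18 11

Derivation:
Gear 0 (driver, T0=24): tooth at mesh = N mod T0
  426 = 17 * 24 + 18, so 426 mod 24 = 18
  gear 0 tooth = 18
Gear 1 (driven, T1=19): tooth at mesh = (-N) mod T1
  426 = 22 * 19 + 8, so 426 mod 19 = 8
  (-426) mod 19 = (-8) mod 19 = 19 - 8 = 11
Mesh after 426 steps: gear-0 tooth 18 meets gear-1 tooth 11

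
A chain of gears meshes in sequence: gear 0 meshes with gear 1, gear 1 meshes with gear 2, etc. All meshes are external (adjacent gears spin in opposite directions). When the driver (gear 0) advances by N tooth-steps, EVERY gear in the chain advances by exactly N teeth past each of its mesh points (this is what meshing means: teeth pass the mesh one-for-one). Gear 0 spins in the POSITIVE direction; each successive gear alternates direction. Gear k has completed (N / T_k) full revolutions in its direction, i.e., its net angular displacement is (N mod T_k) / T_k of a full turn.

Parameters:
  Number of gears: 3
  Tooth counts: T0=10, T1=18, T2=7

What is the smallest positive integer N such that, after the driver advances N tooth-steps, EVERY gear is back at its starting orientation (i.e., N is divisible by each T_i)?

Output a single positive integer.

Gear k returns to start when N is a multiple of T_k.
All gears at start simultaneously when N is a common multiple of [10, 18, 7]; the smallest such N is lcm(10, 18, 7).
Start: lcm = T0 = 10
Fold in T1=18: gcd(10, 18) = 2; lcm(10, 18) = 10 * 18 / 2 = 180 / 2 = 90
Fold in T2=7: gcd(90, 7) = 1; lcm(90, 7) = 90 * 7 / 1 = 630 / 1 = 630
Full cycle length = 630

Answer: 630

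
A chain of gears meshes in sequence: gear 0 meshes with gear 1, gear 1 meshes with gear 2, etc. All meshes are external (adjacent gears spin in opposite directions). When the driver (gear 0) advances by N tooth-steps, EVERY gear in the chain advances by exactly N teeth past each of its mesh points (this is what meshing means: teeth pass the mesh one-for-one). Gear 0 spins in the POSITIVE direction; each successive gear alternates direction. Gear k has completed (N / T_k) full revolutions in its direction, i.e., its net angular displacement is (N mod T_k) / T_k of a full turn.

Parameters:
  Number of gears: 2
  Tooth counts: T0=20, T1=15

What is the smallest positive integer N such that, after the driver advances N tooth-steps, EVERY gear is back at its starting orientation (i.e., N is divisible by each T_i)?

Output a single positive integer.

Gear k returns to start when N is a multiple of T_k.
All gears at start simultaneously when N is a common multiple of [20, 15]; the smallest such N is lcm(20, 15).
Start: lcm = T0 = 20
Fold in T1=15: gcd(20, 15) = 5; lcm(20, 15) = 20 * 15 / 5 = 300 / 5 = 60
Full cycle length = 60

Answer: 60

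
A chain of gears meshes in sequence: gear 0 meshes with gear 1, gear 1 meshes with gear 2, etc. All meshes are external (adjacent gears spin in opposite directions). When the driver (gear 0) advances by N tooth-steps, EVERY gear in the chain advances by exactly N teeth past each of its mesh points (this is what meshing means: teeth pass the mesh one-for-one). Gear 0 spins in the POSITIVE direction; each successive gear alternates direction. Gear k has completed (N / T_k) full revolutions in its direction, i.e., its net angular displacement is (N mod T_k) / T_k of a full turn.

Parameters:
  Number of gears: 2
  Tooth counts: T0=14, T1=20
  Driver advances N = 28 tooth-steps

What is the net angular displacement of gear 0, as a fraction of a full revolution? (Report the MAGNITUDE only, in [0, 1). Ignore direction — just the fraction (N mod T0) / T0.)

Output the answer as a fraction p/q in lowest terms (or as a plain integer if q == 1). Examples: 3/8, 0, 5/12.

Chain of 2 gears, tooth counts: [14, 20]
  gear 0: T0=14, direction=positive, advance = 28 mod 14 = 0 teeth = 0/14 turn
  gear 1: T1=20, direction=negative, advance = 28 mod 20 = 8 teeth = 8/20 turn
Gear 0: 28 mod 14 = 0
Fraction = 0 / 14 = 0/1 (gcd(0,14)=14) = 0

Answer: 0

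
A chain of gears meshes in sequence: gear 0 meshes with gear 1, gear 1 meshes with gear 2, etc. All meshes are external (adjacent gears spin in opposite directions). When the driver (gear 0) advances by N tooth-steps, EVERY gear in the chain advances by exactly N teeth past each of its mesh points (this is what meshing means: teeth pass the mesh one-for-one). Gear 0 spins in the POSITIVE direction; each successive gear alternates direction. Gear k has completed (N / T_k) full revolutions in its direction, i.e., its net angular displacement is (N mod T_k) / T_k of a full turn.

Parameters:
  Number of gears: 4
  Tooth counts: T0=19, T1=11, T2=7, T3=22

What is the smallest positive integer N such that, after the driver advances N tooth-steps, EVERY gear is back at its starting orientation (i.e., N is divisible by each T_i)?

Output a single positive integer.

Answer: 2926

Derivation:
Gear k returns to start when N is a multiple of T_k.
All gears at start simultaneously when N is a common multiple of [19, 11, 7, 22]; the smallest such N is lcm(19, 11, 7, 22).
Start: lcm = T0 = 19
Fold in T1=11: gcd(19, 11) = 1; lcm(19, 11) = 19 * 11 / 1 = 209 / 1 = 209
Fold in T2=7: gcd(209, 7) = 1; lcm(209, 7) = 209 * 7 / 1 = 1463 / 1 = 1463
Fold in T3=22: gcd(1463, 22) = 11; lcm(1463, 22) = 1463 * 22 / 11 = 32186 / 11 = 2926
Full cycle length = 2926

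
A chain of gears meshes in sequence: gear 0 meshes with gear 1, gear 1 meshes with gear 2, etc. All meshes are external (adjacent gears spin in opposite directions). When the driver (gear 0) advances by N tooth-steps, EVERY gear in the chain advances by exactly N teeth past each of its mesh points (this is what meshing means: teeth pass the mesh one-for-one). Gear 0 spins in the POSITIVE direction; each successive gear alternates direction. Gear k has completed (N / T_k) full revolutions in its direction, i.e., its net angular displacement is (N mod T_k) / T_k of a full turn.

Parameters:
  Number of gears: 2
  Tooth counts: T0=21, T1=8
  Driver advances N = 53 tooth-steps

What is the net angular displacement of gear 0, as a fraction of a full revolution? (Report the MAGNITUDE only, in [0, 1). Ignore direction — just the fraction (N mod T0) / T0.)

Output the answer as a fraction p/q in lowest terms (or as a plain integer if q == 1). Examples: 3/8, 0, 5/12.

Chain of 2 gears, tooth counts: [21, 8]
  gear 0: T0=21, direction=positive, advance = 53 mod 21 = 11 teeth = 11/21 turn
  gear 1: T1=8, direction=negative, advance = 53 mod 8 = 5 teeth = 5/8 turn
Gear 0: 53 mod 21 = 11
Fraction = 11 / 21 = 11/21 (gcd(11,21)=1) = 11/21

Answer: 11/21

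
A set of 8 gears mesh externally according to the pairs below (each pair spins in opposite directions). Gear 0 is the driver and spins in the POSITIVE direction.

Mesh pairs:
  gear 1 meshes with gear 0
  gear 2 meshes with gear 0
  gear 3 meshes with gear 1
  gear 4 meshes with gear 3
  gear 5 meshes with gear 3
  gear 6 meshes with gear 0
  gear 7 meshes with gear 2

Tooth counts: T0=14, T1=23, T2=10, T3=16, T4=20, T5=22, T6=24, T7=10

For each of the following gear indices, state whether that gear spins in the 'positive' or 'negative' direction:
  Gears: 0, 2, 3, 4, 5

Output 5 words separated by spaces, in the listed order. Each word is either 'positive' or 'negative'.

Gear 0 (driver): positive (depth 0)
  gear 1: meshes with gear 0 -> depth 1 -> negative (opposite of gear 0)
  gear 2: meshes with gear 0 -> depth 1 -> negative (opposite of gear 0)
  gear 3: meshes with gear 1 -> depth 2 -> positive (opposite of gear 1)
  gear 4: meshes with gear 3 -> depth 3 -> negative (opposite of gear 3)
  gear 5: meshes with gear 3 -> depth 3 -> negative (opposite of gear 3)
  gear 6: meshes with gear 0 -> depth 1 -> negative (opposite of gear 0)
  gear 7: meshes with gear 2 -> depth 2 -> positive (opposite of gear 2)
Queried indices 0, 2, 3, 4, 5 -> positive, negative, positive, negative, negative

Answer: positive negative positive negative negative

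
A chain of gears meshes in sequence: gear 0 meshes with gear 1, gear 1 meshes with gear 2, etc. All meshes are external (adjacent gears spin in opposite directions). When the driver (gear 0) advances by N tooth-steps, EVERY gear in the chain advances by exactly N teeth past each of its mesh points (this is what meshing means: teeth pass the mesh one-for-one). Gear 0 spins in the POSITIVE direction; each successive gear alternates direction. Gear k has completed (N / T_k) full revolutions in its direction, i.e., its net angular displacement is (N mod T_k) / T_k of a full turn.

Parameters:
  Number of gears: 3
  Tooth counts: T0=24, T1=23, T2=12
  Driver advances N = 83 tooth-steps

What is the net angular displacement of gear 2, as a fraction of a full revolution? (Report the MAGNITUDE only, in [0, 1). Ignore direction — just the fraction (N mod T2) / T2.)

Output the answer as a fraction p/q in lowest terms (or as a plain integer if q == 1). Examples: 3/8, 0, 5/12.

Chain of 3 gears, tooth counts: [24, 23, 12]
  gear 0: T0=24, direction=positive, advance = 83 mod 24 = 11 teeth = 11/24 turn
  gear 1: T1=23, direction=negative, advance = 83 mod 23 = 14 teeth = 14/23 turn
  gear 2: T2=12, direction=positive, advance = 83 mod 12 = 11 teeth = 11/12 turn
Gear 2: 83 mod 12 = 11
Fraction = 11 / 12 = 11/12 (gcd(11,12)=1) = 11/12

Answer: 11/12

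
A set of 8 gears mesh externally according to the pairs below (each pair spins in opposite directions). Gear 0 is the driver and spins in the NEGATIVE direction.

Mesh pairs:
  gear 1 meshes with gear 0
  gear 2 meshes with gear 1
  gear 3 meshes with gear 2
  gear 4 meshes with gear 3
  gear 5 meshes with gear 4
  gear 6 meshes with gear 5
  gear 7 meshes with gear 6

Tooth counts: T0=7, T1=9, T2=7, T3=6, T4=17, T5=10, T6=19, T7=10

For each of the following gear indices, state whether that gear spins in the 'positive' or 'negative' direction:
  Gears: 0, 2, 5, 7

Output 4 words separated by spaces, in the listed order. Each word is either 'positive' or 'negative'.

Answer: negative negative positive positive

Derivation:
Gear 0 (driver): negative (depth 0)
  gear 1: meshes with gear 0 -> depth 1 -> positive (opposite of gear 0)
  gear 2: meshes with gear 1 -> depth 2 -> negative (opposite of gear 1)
  gear 3: meshes with gear 2 -> depth 3 -> positive (opposite of gear 2)
  gear 4: meshes with gear 3 -> depth 4 -> negative (opposite of gear 3)
  gear 5: meshes with gear 4 -> depth 5 -> positive (opposite of gear 4)
  gear 6: meshes with gear 5 -> depth 6 -> negative (opposite of gear 5)
  gear 7: meshes with gear 6 -> depth 7 -> positive (opposite of gear 6)
Queried indices 0, 2, 5, 7 -> negative, negative, positive, positive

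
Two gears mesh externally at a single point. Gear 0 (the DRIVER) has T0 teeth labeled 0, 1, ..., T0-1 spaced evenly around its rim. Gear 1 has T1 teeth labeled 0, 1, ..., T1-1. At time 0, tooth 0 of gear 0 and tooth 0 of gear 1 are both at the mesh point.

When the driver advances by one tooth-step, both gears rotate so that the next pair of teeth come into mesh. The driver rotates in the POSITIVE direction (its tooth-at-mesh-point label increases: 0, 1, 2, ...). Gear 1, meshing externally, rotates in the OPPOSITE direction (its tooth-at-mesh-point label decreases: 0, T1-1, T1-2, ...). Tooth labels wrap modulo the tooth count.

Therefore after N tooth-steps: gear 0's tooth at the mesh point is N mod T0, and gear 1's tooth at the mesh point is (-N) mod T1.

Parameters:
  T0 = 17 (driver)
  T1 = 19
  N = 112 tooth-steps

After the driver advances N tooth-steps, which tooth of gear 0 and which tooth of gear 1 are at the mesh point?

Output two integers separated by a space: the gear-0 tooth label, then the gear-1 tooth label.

Answer: 10 2

Derivation:
Gear 0 (driver, T0=17): tooth at mesh = N mod T0
  112 = 6 * 17 + 10, so 112 mod 17 = 10
  gear 0 tooth = 10
Gear 1 (driven, T1=19): tooth at mesh = (-N) mod T1
  112 = 5 * 19 + 17, so 112 mod 19 = 17
  (-112) mod 19 = (-17) mod 19 = 19 - 17 = 2
Mesh after 112 steps: gear-0 tooth 10 meets gear-1 tooth 2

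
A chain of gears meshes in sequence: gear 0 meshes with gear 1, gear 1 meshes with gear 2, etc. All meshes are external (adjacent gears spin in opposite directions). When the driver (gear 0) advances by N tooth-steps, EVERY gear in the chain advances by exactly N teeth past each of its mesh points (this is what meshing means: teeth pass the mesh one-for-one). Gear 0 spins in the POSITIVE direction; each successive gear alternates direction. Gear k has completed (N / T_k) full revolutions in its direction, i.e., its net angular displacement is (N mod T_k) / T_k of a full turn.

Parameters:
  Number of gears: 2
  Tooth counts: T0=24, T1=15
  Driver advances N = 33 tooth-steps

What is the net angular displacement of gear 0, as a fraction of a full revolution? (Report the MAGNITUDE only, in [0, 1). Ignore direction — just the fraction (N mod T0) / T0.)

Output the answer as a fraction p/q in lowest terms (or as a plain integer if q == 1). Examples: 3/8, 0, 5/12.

Answer: 3/8

Derivation:
Chain of 2 gears, tooth counts: [24, 15]
  gear 0: T0=24, direction=positive, advance = 33 mod 24 = 9 teeth = 9/24 turn
  gear 1: T1=15, direction=negative, advance = 33 mod 15 = 3 teeth = 3/15 turn
Gear 0: 33 mod 24 = 9
Fraction = 9 / 24 = 3/8 (gcd(9,24)=3) = 3/8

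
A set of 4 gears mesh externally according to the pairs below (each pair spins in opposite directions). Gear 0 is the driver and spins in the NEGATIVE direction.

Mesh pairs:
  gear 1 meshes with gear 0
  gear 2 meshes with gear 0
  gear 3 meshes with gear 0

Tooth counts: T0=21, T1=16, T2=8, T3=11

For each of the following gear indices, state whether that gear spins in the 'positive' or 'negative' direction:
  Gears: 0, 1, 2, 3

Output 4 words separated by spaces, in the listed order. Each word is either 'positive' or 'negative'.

Gear 0 (driver): negative (depth 0)
  gear 1: meshes with gear 0 -> depth 1 -> positive (opposite of gear 0)
  gear 2: meshes with gear 0 -> depth 1 -> positive (opposite of gear 0)
  gear 3: meshes with gear 0 -> depth 1 -> positive (opposite of gear 0)
Queried indices 0, 1, 2, 3 -> negative, positive, positive, positive

Answer: negative positive positive positive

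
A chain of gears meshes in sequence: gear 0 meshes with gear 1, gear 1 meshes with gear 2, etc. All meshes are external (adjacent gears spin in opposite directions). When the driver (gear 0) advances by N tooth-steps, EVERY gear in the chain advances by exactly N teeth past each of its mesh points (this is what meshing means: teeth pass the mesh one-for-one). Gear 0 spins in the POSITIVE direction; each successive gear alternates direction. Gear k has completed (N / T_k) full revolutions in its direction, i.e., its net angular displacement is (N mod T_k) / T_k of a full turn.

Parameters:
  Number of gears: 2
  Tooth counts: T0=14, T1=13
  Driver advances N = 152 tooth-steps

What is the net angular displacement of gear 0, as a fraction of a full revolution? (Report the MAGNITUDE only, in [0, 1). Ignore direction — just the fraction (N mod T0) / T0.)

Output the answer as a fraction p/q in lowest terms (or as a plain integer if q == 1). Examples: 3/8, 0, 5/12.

Answer: 6/7

Derivation:
Chain of 2 gears, tooth counts: [14, 13]
  gear 0: T0=14, direction=positive, advance = 152 mod 14 = 12 teeth = 12/14 turn
  gear 1: T1=13, direction=negative, advance = 152 mod 13 = 9 teeth = 9/13 turn
Gear 0: 152 mod 14 = 12
Fraction = 12 / 14 = 6/7 (gcd(12,14)=2) = 6/7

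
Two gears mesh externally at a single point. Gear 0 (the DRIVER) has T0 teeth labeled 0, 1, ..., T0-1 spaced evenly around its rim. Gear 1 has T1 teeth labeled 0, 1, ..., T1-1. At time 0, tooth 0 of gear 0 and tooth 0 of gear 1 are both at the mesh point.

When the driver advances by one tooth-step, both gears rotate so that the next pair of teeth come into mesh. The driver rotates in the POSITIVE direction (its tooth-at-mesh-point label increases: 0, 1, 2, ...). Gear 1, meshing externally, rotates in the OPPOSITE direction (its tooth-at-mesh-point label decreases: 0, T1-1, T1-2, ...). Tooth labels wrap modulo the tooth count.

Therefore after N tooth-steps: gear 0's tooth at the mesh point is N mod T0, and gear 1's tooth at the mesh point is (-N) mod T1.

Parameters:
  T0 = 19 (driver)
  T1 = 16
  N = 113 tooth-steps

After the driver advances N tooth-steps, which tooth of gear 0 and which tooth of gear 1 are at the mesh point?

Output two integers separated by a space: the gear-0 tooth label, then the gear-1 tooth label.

Answer: 18 15

Derivation:
Gear 0 (driver, T0=19): tooth at mesh = N mod T0
  113 = 5 * 19 + 18, so 113 mod 19 = 18
  gear 0 tooth = 18
Gear 1 (driven, T1=16): tooth at mesh = (-N) mod T1
  113 = 7 * 16 + 1, so 113 mod 16 = 1
  (-113) mod 16 = (-1) mod 16 = 16 - 1 = 15
Mesh after 113 steps: gear-0 tooth 18 meets gear-1 tooth 15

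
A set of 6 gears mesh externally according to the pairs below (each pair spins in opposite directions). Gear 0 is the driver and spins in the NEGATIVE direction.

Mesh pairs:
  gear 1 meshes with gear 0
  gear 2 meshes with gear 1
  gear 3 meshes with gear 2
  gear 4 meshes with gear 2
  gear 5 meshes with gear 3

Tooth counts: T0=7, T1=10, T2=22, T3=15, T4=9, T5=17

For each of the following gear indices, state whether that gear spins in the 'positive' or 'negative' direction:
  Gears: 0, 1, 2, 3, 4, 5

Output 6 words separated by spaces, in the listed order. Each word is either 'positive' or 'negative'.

Gear 0 (driver): negative (depth 0)
  gear 1: meshes with gear 0 -> depth 1 -> positive (opposite of gear 0)
  gear 2: meshes with gear 1 -> depth 2 -> negative (opposite of gear 1)
  gear 3: meshes with gear 2 -> depth 3 -> positive (opposite of gear 2)
  gear 4: meshes with gear 2 -> depth 3 -> positive (opposite of gear 2)
  gear 5: meshes with gear 3 -> depth 4 -> negative (opposite of gear 3)
Queried indices 0, 1, 2, 3, 4, 5 -> negative, positive, negative, positive, positive, negative

Answer: negative positive negative positive positive negative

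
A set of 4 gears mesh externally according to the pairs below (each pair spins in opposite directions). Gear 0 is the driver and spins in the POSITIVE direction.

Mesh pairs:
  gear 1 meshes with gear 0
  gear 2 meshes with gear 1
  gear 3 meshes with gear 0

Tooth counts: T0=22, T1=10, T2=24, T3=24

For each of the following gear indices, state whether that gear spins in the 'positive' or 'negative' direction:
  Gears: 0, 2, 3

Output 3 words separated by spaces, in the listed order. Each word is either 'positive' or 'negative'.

Gear 0 (driver): positive (depth 0)
  gear 1: meshes with gear 0 -> depth 1 -> negative (opposite of gear 0)
  gear 2: meshes with gear 1 -> depth 2 -> positive (opposite of gear 1)
  gear 3: meshes with gear 0 -> depth 1 -> negative (opposite of gear 0)
Queried indices 0, 2, 3 -> positive, positive, negative

Answer: positive positive negative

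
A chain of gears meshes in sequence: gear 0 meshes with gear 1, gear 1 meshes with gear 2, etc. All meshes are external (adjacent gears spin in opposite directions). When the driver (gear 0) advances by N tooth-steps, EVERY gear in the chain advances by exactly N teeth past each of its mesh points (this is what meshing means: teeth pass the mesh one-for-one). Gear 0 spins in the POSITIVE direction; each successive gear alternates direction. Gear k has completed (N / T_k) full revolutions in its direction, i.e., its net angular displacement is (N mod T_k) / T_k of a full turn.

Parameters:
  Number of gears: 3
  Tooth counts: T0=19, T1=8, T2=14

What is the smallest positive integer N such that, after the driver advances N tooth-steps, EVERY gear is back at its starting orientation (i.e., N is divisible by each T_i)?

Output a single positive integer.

Gear k returns to start when N is a multiple of T_k.
All gears at start simultaneously when N is a common multiple of [19, 8, 14]; the smallest such N is lcm(19, 8, 14).
Start: lcm = T0 = 19
Fold in T1=8: gcd(19, 8) = 1; lcm(19, 8) = 19 * 8 / 1 = 152 / 1 = 152
Fold in T2=14: gcd(152, 14) = 2; lcm(152, 14) = 152 * 14 / 2 = 2128 / 2 = 1064
Full cycle length = 1064

Answer: 1064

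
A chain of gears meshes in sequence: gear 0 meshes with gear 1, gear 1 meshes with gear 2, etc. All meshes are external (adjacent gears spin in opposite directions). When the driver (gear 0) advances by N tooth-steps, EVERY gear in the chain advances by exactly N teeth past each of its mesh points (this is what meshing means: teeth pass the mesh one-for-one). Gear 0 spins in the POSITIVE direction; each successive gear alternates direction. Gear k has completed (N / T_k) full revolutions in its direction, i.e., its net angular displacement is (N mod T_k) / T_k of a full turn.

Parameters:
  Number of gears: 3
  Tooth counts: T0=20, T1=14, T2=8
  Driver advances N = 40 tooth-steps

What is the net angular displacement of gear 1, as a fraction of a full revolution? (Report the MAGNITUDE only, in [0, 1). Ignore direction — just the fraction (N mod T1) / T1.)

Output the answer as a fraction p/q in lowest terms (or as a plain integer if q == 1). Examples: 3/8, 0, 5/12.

Chain of 3 gears, tooth counts: [20, 14, 8]
  gear 0: T0=20, direction=positive, advance = 40 mod 20 = 0 teeth = 0/20 turn
  gear 1: T1=14, direction=negative, advance = 40 mod 14 = 12 teeth = 12/14 turn
  gear 2: T2=8, direction=positive, advance = 40 mod 8 = 0 teeth = 0/8 turn
Gear 1: 40 mod 14 = 12
Fraction = 12 / 14 = 6/7 (gcd(12,14)=2) = 6/7

Answer: 6/7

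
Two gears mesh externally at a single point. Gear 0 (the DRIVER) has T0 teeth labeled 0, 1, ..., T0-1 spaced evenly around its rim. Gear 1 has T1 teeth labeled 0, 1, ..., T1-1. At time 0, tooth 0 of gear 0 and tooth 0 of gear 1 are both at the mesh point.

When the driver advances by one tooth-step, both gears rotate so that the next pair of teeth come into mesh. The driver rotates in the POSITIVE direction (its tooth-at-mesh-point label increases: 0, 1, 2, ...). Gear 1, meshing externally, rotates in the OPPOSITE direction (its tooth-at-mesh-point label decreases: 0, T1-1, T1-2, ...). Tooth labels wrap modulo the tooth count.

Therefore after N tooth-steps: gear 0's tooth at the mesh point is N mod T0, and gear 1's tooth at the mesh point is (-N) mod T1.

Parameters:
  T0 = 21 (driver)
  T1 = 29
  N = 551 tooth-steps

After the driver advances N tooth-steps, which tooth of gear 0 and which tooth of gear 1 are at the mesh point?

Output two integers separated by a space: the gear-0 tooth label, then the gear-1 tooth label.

Answer: 5 0

Derivation:
Gear 0 (driver, T0=21): tooth at mesh = N mod T0
  551 = 26 * 21 + 5, so 551 mod 21 = 5
  gear 0 tooth = 5
Gear 1 (driven, T1=29): tooth at mesh = (-N) mod T1
  551 = 19 * 29 + 0, so 551 mod 29 = 0
  (-551) mod 29 = 0
Mesh after 551 steps: gear-0 tooth 5 meets gear-1 tooth 0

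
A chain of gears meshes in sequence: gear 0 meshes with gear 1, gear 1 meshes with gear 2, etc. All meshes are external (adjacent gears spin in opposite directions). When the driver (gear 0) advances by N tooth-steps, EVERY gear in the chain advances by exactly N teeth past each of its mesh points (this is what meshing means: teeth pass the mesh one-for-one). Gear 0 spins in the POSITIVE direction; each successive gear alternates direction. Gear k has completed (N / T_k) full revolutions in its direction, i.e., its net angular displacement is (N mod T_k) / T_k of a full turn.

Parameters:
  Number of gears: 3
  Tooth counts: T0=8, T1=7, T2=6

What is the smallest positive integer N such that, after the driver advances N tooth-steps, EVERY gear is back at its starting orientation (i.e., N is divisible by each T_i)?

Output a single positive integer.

Gear k returns to start when N is a multiple of T_k.
All gears at start simultaneously when N is a common multiple of [8, 7, 6]; the smallest such N is lcm(8, 7, 6).
Start: lcm = T0 = 8
Fold in T1=7: gcd(8, 7) = 1; lcm(8, 7) = 8 * 7 / 1 = 56 / 1 = 56
Fold in T2=6: gcd(56, 6) = 2; lcm(56, 6) = 56 * 6 / 2 = 336 / 2 = 168
Full cycle length = 168

Answer: 168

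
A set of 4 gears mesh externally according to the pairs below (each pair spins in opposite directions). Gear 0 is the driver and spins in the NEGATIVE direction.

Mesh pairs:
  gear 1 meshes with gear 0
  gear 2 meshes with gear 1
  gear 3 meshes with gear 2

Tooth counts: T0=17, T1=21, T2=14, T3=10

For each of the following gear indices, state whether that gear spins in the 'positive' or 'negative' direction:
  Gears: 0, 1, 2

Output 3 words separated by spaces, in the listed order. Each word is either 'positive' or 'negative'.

Gear 0 (driver): negative (depth 0)
  gear 1: meshes with gear 0 -> depth 1 -> positive (opposite of gear 0)
  gear 2: meshes with gear 1 -> depth 2 -> negative (opposite of gear 1)
  gear 3: meshes with gear 2 -> depth 3 -> positive (opposite of gear 2)
Queried indices 0, 1, 2 -> negative, positive, negative

Answer: negative positive negative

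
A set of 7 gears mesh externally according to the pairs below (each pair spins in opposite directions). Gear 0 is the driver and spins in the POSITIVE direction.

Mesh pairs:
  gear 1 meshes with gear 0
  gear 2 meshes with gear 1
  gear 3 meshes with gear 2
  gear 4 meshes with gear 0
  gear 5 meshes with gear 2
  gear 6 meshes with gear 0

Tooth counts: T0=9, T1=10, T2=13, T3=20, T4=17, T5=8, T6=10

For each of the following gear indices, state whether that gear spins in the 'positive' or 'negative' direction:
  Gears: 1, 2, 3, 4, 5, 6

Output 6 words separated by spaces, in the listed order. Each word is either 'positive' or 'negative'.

Answer: negative positive negative negative negative negative

Derivation:
Gear 0 (driver): positive (depth 0)
  gear 1: meshes with gear 0 -> depth 1 -> negative (opposite of gear 0)
  gear 2: meshes with gear 1 -> depth 2 -> positive (opposite of gear 1)
  gear 3: meshes with gear 2 -> depth 3 -> negative (opposite of gear 2)
  gear 4: meshes with gear 0 -> depth 1 -> negative (opposite of gear 0)
  gear 5: meshes with gear 2 -> depth 3 -> negative (opposite of gear 2)
  gear 6: meshes with gear 0 -> depth 1 -> negative (opposite of gear 0)
Queried indices 1, 2, 3, 4, 5, 6 -> negative, positive, negative, negative, negative, negative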